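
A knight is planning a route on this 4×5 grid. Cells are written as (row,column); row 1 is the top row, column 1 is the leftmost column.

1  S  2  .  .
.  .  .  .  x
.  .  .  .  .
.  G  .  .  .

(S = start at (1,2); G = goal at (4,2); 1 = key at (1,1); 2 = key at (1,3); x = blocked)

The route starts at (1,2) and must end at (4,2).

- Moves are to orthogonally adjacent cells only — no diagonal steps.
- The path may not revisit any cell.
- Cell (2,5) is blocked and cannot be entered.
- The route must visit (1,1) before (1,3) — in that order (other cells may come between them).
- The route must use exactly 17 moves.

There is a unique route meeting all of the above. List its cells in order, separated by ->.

The waypoints must appear in the order (1,1), (1,3), with no cell reused.
Route from (1,2): left 1 to (1,1), down 1 to (2,1), right 2 to (2,3), up 1 to (1,3), right 1 to (1,4), down 2 to (3,4), right 1 to (3,5), down 1 to (4,5), left 2 to (4,3), up 1 to (3,3), left 2 to (3,1), down 1 to (4,1), right 1 to (4,2) — 17 moves in all.
Check: order respected (1 at step 1, 2 at step 5); 17 moves as required.

(1,2) -> (1,1) -> (2,1) -> (2,2) -> (2,3) -> (1,3) -> (1,4) -> (2,4) -> (3,4) -> (3,5) -> (4,5) -> (4,4) -> (4,3) -> (3,3) -> (3,2) -> (3,1) -> (4,1) -> (4,2)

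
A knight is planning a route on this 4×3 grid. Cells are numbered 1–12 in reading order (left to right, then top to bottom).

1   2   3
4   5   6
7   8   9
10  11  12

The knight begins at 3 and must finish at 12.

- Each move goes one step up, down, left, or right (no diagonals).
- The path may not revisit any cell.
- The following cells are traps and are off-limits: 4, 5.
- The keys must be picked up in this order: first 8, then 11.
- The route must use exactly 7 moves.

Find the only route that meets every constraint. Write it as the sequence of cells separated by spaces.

3 6 9 8 7 10 11 12

The waypoints must appear in the order 8, 11, with no cell reused.
Route from 3: down 2 to 9, left 2 to 7, down 1 to 10, right 2 to 12 — 7 moves in all.
Check: order respected (8 at step 3, 11 at step 6); 7 moves as required.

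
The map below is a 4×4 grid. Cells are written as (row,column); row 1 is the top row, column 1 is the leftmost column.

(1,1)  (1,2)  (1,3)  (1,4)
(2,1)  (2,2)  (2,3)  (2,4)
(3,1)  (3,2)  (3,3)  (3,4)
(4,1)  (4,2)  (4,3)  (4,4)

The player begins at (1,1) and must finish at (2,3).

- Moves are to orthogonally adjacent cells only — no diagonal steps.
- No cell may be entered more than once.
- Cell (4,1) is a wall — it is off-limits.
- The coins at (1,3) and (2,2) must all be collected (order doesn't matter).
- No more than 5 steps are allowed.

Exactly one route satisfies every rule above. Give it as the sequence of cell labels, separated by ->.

(1,1) -> (2,1) -> (2,2) -> (1,2) -> (1,3) -> (2,3)

Any route must reach (1,3) and (2,2) and still end at (2,3) within 5 moves, so the order of the required stops is forced.
Route from (1,1): down 1 to (2,1), right 1 to (2,2), up 1 to (1,2), right 1 to (1,3), down 1 to (2,3) — 5 moves in all.
Check: all required cells visited; 5 ≤ 5 moves.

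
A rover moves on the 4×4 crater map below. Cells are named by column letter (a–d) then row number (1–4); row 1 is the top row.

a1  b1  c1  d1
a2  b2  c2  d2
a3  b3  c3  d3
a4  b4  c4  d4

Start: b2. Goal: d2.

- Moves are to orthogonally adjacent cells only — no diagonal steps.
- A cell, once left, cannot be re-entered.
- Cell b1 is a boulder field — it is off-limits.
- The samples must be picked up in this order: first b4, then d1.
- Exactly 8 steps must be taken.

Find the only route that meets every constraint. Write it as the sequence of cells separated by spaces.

b2 b3 b4 c4 c3 c2 c1 d1 d2

The waypoints must appear in the order b4, d1, with no cell reused.
Route from b2: 2× down (reaching b4), right to c4, 3× up (reaching c1), right to d1, down to d2 — 8 moves in all.
Check: order respected (b4 at step 2, d1 at step 7); 8 moves as required.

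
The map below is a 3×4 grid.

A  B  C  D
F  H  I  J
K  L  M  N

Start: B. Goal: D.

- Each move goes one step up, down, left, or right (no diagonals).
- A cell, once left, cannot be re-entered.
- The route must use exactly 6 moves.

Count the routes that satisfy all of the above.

Need simple routes of exactly 6 moves from B to D (Manhattan distance 2, so 2 moves are spent on a detour and 2 undoing it).
Enumerating: B H L M I C D | B H L M I J D | B H L M N J D | B H I M N J D | B A F H I C D | B A F H I J D | B C I M N J D.
That gives 7 routes.

7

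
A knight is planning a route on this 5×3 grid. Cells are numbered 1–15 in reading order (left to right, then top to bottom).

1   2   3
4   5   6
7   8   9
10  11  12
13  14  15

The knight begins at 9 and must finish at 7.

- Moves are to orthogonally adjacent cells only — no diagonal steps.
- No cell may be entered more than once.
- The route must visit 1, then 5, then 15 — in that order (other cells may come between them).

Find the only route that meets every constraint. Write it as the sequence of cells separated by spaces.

The waypoints must appear in the order 1, 5, 15, with no cell reused.
Route from 9: up 2 to 3, left 2 to 1, down 1 to 4, right 1 to 5, down 2 to 11, right 1 to 12, down 1 to 15, left 2 to 13, up 2 to 7 — 14 moves in all.
Check: order respected (1 at step 4, 5 at step 6, 15 at step 10).

9 6 3 2 1 4 5 8 11 12 15 14 13 10 7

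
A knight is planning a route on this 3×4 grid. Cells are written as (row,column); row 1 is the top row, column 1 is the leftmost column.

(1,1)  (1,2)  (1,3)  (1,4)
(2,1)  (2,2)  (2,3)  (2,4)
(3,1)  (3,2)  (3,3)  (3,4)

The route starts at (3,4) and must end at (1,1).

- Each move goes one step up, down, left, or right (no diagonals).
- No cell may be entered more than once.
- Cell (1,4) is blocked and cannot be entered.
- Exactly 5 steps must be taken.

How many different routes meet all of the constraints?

9

Need simple routes of exactly 5 moves from (3,4) to (1,1) (Manhattan distance 5, so 0 moves are spent on a detour and 0 undoing it).
Branch systematically from the start, pruning whenever the remaining move budget drops below the Manhattan distance to (1,1) or differs from it in parity. Grouping the completions by first move — via (2,4): 3; via (3,3): 6 — and summing: 3 + 6 = 9.
That gives 9 routes.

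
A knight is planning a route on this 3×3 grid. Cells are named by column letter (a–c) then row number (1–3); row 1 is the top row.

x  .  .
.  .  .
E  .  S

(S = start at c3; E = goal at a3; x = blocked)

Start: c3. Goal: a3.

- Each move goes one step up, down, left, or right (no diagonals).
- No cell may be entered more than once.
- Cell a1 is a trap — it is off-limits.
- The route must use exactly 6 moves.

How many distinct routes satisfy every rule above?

Need simple routes of exactly 6 moves from c3 to a3 (Manhattan distance 2, so 2 moves are spent on a detour and 2 undoing it).
Enumerating: c3 c2 c1 b1 b2 b3 a3 | c3 c2 c1 b1 b2 a2 a3.
That gives 2 routes.

2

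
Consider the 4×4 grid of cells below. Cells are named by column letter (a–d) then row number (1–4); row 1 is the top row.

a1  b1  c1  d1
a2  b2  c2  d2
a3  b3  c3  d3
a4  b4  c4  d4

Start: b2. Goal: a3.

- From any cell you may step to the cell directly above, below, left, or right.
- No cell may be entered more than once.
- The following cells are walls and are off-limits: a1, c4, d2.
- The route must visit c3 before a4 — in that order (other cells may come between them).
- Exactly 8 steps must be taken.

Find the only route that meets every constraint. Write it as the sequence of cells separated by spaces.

The waypoints must appear in the order c3, a4, with no cell reused.
Route from b2: up to b1, right to c1, 2× down (reaching c3), left to b3, down to b4, left to a4, up to a3 — 8 moves in all.
Check: order respected (c3 at step 4, a4 at step 7); 8 moves as required.

b2 b1 c1 c2 c3 b3 b4 a4 a3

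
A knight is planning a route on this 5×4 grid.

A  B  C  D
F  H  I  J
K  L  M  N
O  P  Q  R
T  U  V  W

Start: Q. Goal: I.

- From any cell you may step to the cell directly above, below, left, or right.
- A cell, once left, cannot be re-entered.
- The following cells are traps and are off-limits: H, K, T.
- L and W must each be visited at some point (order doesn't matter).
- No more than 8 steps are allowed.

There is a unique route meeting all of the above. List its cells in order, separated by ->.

Q -> R -> W -> V -> U -> P -> L -> M -> I

Any route must reach L and W and still end at I within 8 moves, so the order of the required stops is forced.
Route from Q: right 1 to R, down 1 to W, left 2 to U, up 2 to L, right 1 to M, up 1 to I — 8 moves in all.
Check: all required cells visited; 8 ≤ 8 moves.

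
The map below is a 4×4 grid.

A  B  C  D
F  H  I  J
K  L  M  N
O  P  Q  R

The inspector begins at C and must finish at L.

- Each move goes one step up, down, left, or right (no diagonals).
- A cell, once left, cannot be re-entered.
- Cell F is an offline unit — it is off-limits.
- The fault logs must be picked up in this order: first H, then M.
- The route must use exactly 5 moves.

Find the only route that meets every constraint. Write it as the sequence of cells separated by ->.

The waypoints must appear in the order H, M, with no cell reused.
Route from C: left 1 to B, down 1 to H, right 1 to I, down 1 to M, left 1 to L — 5 moves in all.
Check: order respected (H at step 2, M at step 4); 5 moves as required.

C -> B -> H -> I -> M -> L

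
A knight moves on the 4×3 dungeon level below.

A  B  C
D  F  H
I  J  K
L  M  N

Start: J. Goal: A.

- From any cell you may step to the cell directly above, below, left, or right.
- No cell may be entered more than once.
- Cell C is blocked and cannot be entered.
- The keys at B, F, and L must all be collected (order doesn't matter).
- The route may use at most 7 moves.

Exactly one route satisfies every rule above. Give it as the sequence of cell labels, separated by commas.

J, M, L, I, D, F, B, A

Any route must reach B, F, and L and still end at A within 7 moves, so the order of the required stops is forced.
Route from J: down to M, left to L, 2× up (reaching D), right to F, up to B, left to A — 7 moves in all.
Check: all required cells visited; 7 ≤ 7 moves.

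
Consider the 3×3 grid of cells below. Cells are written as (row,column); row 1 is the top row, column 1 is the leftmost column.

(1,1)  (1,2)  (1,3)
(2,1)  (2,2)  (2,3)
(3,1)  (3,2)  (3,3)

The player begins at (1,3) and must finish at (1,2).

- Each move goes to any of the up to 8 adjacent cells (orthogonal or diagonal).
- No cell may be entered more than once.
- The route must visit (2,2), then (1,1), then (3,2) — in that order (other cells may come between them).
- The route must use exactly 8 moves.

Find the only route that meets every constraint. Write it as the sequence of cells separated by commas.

(1,3), (2,2), (1,1), (2,1), (3,1), (3,2), (3,3), (2,3), (1,2)

The waypoints must appear in the order (2,2), (1,1), (3,2), with no cell reused.
Route from (1,3): down-left to (2,2), up-left to (1,1), 2× down (reaching (3,1)), 2× right (reaching (3,3)), up to (2,3), up-left to (1,2) — 8 moves in all.
Check: order respected ((2,2) at step 1, (1,1) at step 2, (3,2) at step 5); 8 moves as required.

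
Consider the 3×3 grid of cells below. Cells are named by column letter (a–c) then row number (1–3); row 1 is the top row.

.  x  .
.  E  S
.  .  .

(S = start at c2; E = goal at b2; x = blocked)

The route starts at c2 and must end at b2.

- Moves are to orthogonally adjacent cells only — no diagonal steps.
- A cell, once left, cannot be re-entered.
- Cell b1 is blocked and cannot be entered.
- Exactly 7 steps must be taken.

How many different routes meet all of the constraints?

0

Need simple routes of exactly 7 moves from c2 to b2 (Manhattan distance 1, so 3 moves are spent on a detour and 3 undoing it).
No route satisfies every constraint, so the count is 0.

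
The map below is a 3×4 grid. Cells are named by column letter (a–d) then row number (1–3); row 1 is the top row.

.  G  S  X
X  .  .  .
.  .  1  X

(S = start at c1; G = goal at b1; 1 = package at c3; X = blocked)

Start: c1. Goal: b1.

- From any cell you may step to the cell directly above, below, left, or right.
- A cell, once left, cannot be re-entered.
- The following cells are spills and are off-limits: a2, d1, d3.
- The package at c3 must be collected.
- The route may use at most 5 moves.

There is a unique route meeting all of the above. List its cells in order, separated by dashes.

c1 - c2 - c3 - b3 - b2 - b1

The budget equals the shortest possible length, so every move has to be on a shortest route through the required cells.
Route from c1: down 2 to c3, left 1 to b3, up 2 to b1 — 5 moves in all.
Check: all required cells visited; 5 ≤ 5 moves.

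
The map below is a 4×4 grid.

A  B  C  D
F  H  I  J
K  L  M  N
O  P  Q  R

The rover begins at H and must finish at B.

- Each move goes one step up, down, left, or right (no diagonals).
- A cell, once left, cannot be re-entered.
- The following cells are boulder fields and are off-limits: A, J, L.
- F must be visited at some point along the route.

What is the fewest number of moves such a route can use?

Any route passes through F somewhere between H and B. Summing Manhattan distances along the two legs (H → F → B) gives a lower bound of 1 + 2 = 3 moves.
The shortest route satisfying every rule uses 9 moves: H → F → K → O → P → Q → M → I → C → B.
The bound of 3 isn't tight here; checking systematically, no route of length 3 through 8 satisfies every constraint (on a 4-connected grid the length of any start-to-goal walk has the same parity as the Manhattan bound, so only lengths 3, 5, 7, … need checking), so 9 is the minimum.

9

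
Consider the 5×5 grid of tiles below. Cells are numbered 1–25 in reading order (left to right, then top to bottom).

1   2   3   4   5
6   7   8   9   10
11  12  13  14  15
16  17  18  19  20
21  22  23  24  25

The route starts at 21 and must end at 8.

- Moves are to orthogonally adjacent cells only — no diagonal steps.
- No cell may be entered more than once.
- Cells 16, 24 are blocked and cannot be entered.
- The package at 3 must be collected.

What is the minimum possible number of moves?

7

Any route passes through 3 somewhere between 21 and 8. Summing Manhattan distances along the two legs (21 → 3 → 8) gives a lower bound of 6 + 1 = 7 moves.
A route of 7 moves achieves this: 21 → 22 → 17 → 12 → 7 → 2 → 3 → 8.
Since 7 matches the lower bound, it is optimal.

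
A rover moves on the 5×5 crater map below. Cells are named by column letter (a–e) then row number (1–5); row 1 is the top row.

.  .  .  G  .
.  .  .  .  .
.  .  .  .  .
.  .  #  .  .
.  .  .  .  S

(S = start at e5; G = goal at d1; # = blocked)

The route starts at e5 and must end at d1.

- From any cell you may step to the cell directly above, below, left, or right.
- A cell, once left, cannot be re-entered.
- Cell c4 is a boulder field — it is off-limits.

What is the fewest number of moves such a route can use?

5

The Manhattan distance from e5 to d1 is |5−1| + |5−4| = 5, so at least 5 moves are needed.
A route of 5 moves achieves this: e5 → e4 → e3 → e2 → e1 → d1.
Since 5 matches the lower bound, it is optimal.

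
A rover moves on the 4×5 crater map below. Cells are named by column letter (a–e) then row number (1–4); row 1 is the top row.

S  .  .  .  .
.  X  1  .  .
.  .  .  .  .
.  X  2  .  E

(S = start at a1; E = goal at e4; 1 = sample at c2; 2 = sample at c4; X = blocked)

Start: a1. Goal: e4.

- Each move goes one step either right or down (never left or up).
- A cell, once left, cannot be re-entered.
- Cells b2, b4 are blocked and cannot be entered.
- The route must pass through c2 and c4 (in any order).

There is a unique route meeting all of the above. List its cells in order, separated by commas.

Moves only go right or down, so the column and row indices never decrease.
Route from a1: right 2 to c1, down 3 to c4, right 2 to e4 — 7 moves in all.
Check: all required cells visited.

a1, b1, c1, c2, c3, c4, d4, e4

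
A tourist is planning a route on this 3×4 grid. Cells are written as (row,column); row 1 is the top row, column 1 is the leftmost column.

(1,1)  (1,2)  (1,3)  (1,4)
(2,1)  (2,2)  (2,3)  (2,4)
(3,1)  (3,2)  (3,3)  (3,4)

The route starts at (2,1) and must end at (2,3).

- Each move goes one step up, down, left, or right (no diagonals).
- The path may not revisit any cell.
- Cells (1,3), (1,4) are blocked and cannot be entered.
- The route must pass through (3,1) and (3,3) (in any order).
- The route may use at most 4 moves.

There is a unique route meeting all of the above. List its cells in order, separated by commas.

(2,1), (3,1), (3,2), (3,3), (2,3)

The 4-move cap with required stops at (3,1), (3,3) leaves no slack for detours.
Route from (2,1): down 1 to (3,1), right 2 to (3,3), up 1 to (2,3) — 4 moves in all.
Check: all required cells visited; 4 ≤ 4 moves.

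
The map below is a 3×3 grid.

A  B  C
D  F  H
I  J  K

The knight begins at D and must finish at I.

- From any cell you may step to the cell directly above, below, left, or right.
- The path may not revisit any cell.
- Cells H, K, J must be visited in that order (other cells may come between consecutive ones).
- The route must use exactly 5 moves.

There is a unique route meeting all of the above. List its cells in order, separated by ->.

The waypoints must appear in the order H, K, J, with no cell reused.
Route from D: 2× right (reaching H), down to K, 2× left (reaching I) — 5 moves in all.
Check: order respected (H at step 2, K at step 3, J at step 4); 5 moves as required.

D -> F -> H -> K -> J -> I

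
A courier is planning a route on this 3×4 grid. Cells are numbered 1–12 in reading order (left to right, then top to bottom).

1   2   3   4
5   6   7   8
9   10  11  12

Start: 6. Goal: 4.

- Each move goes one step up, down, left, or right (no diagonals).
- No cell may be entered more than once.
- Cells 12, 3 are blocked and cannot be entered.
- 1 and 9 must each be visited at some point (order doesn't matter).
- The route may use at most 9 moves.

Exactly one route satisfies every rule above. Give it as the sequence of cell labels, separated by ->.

6 -> 2 -> 1 -> 5 -> 9 -> 10 -> 11 -> 7 -> 8 -> 4

Any route must reach 1 and 9 and still end at 4 within 9 moves, so the order of the required stops is forced.
Route from 6: up to 2, left to 1, 2× down (reaching 9), 2× right (reaching 11), up to 7, right to 8, up to 4 — 9 moves in all.
Check: all required cells visited; 9 ≤ 9 moves.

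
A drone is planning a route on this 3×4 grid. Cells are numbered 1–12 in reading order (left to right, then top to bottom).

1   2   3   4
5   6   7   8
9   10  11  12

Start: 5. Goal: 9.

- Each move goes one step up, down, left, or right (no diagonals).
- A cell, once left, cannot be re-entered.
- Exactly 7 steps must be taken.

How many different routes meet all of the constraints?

Need simple routes of exactly 7 moves from 5 to 9 (Manhattan distance 1, so 3 moves are spent on a detour and 3 undoing it).
Enumerating: 5 1 2 6 7 11 10 9 | 5 1 2 3 7 11 10 9 | 5 1 2 3 7 6 10 9 | 5 6 2 3 7 11 10 9 | 5 6 7 8 12 11 10 9.
That gives 5 routes.

5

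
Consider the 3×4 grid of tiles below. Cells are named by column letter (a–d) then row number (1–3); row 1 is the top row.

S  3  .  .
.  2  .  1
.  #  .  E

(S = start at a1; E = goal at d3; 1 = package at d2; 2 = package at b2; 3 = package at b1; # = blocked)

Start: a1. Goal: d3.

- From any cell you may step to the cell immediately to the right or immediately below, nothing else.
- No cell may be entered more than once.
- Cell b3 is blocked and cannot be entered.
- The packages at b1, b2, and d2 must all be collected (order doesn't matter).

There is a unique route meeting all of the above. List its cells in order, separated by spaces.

a1 b1 b2 c2 d2 d3

Moves only go right or down, so the column and row indices never decrease.
Route from a1: right 1 to b1, down 1 to b2, right 2 to d2, down 1 to d3 — 5 moves in all.
Check: all required cells visited.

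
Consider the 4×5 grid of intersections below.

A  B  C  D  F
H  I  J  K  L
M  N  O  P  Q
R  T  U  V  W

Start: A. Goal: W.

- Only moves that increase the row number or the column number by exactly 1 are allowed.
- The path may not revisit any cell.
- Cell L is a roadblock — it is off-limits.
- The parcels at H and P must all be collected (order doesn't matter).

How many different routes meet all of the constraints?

A right/down-only route from A to W makes exactly 3 down-moves and 4 right-moves in some order.
With no other constraints that would be C(7,3) = 35 routes.
A monotone route can only reach the required cells in the order H, P, so split there and multiply the segment counts (each segment already excludes blocked cells): A→H: 1; H→P: 4; P→W: 2; product = 8.
That gives 8 routes.

8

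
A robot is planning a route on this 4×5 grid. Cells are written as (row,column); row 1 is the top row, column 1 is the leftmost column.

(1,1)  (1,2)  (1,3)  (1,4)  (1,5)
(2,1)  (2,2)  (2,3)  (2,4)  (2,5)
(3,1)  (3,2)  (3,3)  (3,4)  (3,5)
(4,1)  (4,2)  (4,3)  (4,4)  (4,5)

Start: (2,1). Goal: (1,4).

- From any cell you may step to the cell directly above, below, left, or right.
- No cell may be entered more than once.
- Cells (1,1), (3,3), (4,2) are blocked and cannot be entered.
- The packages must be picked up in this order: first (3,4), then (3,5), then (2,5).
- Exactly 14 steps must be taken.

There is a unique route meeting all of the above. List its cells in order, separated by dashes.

The waypoints must appear in the order (3,4), (3,5), (2,5), with no cell reused.
Route from (2,1): down to (3,1), right to (3,2), 2× up (reaching (1,2)), right to (1,3), down to (2,3), right to (2,4), 2× down (reaching (4,4)), right to (4,5), 3× up (reaching (1,5)), left to (1,4) — 14 moves in all.
Check: order respected ((3,4) at step 8, (3,5) at step 11, (2,5) at step 12); 14 moves as required.

(2,1) - (3,1) - (3,2) - (2,2) - (1,2) - (1,3) - (2,3) - (2,4) - (3,4) - (4,4) - (4,5) - (3,5) - (2,5) - (1,5) - (1,4)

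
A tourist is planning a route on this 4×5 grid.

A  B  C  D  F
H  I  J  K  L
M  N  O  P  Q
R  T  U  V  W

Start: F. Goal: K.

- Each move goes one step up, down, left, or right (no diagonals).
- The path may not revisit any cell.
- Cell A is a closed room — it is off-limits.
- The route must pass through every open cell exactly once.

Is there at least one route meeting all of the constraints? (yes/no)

Colour the cells like a checkerboard: each orthogonal step flips colour, so a Hamiltonian route alternates colours. Here there are 9 cells of one colour and 10 of the other, with start on the same colour as the goal — the counts and endpoints can't be arranged into an alternating sequence of length 19, so no Hamiltonian route exists.

no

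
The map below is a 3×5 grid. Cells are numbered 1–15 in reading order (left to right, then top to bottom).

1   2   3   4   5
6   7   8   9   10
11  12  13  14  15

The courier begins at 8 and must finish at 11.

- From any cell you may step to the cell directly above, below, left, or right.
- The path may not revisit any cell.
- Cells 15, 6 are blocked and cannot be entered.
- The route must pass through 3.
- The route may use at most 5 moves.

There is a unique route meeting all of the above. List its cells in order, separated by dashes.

8 - 3 - 2 - 7 - 12 - 11

Any route must reach 3 and still end at 11 within 5 moves, so the order of the required stops is forced.
Route from 8: up to 3, left to 2, 2× down (reaching 12), left to 11 — 5 moves in all.
Check: all required cells visited; 5 ≤ 5 moves.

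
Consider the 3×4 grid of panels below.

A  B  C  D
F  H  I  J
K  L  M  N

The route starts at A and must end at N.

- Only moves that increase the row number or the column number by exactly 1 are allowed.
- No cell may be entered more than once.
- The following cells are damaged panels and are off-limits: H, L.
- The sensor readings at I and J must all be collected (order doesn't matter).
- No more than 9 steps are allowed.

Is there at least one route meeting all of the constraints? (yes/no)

yes

One route that works: A → B → C → I → J → N.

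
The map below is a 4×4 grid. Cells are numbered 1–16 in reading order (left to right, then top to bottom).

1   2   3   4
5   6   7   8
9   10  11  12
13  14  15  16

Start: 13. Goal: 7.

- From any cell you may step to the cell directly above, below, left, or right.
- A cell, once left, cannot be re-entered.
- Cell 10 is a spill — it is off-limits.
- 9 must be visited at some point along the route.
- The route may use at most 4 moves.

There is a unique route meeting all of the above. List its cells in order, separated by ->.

13 -> 9 -> 5 -> 6 -> 7

The 4-move cap with required stops at 9 leaves no slack for detours.
Route from 13: up 2 to 5, right 2 to 7 — 4 moves in all.
Check: all required cells visited; 4 ≤ 4 moves.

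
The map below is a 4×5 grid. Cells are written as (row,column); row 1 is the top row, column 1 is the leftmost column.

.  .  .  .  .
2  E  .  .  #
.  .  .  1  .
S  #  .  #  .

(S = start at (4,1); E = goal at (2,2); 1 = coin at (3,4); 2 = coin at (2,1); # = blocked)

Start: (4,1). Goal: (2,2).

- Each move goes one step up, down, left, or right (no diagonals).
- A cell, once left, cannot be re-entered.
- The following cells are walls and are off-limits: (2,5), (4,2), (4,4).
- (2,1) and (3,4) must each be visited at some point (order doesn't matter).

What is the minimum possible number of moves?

11

Any route passes through (2,1) and (3,4) in some order between (4,1) and (2,2). Summing Manhattan distances along each leg and taking the cheapest ordering ((4,1) → (3,4) → (2,1) → (2,2)) gives a lower bound of 4 + 4 + 1 = 9 moves.
The shortest route satisfying every rule uses 11 moves: (4,1) → (3,1) → (2,1) → (1,1) → (1,2) → (1,3) → (2,3) → (2,4) → (3,4) → (3,3) → (3,2) → (2,2).
The no-revisit rule (legs can't share cells) pushes the minimum above the 9-move bound; an exhaustive check rules out every length from 9 to 10, leaving 11 as the minimum.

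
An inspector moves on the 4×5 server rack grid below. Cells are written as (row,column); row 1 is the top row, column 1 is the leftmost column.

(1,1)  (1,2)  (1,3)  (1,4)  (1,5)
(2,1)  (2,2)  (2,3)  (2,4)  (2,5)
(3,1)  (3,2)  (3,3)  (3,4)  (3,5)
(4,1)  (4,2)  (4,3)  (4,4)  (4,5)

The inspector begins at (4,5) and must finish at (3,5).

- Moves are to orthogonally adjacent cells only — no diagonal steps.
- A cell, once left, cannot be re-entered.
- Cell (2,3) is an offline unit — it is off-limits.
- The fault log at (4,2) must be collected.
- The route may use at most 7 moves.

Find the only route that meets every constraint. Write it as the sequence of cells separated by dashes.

(4,5) - (4,4) - (4,3) - (4,2) - (3,2) - (3,3) - (3,4) - (3,5)

The 7-move cap with required stops at (4,2) leaves no slack for detours.
Route from (4,5): left 3 to (4,2), up 1 to (3,2), right 3 to (3,5) — 7 moves in all.
Check: all required cells visited; 7 ≤ 7 moves.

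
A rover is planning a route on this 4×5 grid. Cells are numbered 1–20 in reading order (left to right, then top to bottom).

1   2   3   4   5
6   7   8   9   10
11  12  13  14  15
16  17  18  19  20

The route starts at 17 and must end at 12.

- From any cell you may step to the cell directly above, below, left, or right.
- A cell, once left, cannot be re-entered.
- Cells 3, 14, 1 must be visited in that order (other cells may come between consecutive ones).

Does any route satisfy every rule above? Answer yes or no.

no

Ignoring the required order, 131 revisit-free routes from 17 to 12 pass through all of 3, 14, and 1; the waypoint orders that occur are 14 → 3 → 1 (80); 1 → 3 → 14 (50); 3 → 1 → 14 (1) — never 3 → 14 → 1.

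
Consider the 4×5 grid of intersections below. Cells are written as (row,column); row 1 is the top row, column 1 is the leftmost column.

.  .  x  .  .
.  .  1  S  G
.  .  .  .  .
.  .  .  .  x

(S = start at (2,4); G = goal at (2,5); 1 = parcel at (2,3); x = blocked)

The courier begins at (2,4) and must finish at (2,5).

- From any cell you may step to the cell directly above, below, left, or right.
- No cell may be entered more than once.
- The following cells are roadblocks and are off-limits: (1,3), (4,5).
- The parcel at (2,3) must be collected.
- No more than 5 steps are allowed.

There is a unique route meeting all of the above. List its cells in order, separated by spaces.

(2,4) (2,3) (3,3) (3,4) (3,5) (2,5)

The 5-move cap with required stops at (2,3) leaves no slack for detours.
Route from (2,4): left 1 to (2,3), down 1 to (3,3), right 2 to (3,5), up 1 to (2,5) — 5 moves in all.
Check: all required cells visited; 5 ≤ 5 moves.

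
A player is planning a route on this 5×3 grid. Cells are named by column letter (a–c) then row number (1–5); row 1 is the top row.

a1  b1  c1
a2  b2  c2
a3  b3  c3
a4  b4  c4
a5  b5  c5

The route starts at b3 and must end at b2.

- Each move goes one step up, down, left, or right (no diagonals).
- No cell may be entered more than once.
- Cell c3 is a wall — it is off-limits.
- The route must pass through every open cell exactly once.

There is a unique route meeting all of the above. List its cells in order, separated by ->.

Need to visit all 14 open cells exactly once, starting at b3 and ending at b2.
Cell c1 has only two open neighbours (c2 and b1), so the path must pass straight through it: one of those is the cell it's entered from and the other is where it exits.
Route from b3: down to b4, right to c4, down to c5, 2× left (reaching a5), 4× up (reaching a1), 2× right (reaching c1), down to c2, left to b2 — 13 moves in all.
Check: all 14 open cells covered.

b3 -> b4 -> c4 -> c5 -> b5 -> a5 -> a4 -> a3 -> a2 -> a1 -> b1 -> c1 -> c2 -> b2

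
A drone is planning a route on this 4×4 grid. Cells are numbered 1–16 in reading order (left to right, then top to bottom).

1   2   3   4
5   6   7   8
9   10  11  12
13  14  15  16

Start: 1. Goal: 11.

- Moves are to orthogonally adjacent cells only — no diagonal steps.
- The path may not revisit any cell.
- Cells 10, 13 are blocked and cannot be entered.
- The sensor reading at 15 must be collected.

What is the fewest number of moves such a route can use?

8

Any route passes through 15 somewhere between 1 and 11. Summing Manhattan distances along the two legs (1 → 15 → 11) gives a lower bound of 5 + 1 = 6 moves.
The shortest route satisfying every rule uses 8 moves: 1 → 5 → 6 → 7 → 8 → 12 → 16 → 15 → 11.
The no-revisit rule (legs can't share cells) pushes the minimum above the 6-move bound; an exhaustive check rules out every length from 6 to 7, leaving 8 as the minimum.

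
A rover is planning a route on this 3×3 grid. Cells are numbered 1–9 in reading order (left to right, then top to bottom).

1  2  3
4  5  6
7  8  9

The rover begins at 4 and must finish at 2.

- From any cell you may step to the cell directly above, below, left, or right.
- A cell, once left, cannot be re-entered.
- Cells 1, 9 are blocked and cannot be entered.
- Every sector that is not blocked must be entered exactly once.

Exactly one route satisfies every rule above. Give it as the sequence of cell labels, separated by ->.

4 -> 7 -> 8 -> 5 -> 6 -> 3 -> 2

Need to visit all 7 open cells exactly once, starting at 4 and ending at 2.
Route from 4: down 1 to 7, right 1 to 8, up 1 to 5, right 1 to 6, up 1 to 3, left 1 to 2 — 6 moves in all.
Check: all 7 open cells covered.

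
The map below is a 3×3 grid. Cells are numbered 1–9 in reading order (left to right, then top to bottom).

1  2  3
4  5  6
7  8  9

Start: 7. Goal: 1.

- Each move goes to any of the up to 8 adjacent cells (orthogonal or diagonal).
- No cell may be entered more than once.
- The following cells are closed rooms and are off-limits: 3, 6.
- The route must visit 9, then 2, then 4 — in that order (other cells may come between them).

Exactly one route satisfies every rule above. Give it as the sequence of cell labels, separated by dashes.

The waypoints must appear in the order 9, 2, 4, with no cell reused.
Route from 7: 2× right (reaching 9), up-left to 5, up to 2, down-left to 4, up to 1 — 6 moves in all.
Check: order respected (9 at step 2, 2 at step 4, 4 at step 5).

7 - 8 - 9 - 5 - 2 - 4 - 1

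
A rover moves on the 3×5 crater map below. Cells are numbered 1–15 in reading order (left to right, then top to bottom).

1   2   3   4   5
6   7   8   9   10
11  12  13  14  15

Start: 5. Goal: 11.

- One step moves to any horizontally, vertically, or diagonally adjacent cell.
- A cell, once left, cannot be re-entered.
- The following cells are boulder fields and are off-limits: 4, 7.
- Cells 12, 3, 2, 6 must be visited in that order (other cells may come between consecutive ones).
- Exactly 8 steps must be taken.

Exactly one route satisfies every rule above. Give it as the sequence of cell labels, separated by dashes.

The waypoints must appear in the order 12, 3, 2, 6, with no cell reused.
Route from 5: down-left 2 to 13, left 1 to 12, up-right 1 to 8, up 1 to 3, left 1 to 2, down-left 1 to 6, down 1 to 11 — 8 moves in all.
Check: order respected (12 at step 3, 3 at step 5, 2 at step 6, 6 at step 7); 8 moves as required.

5 - 9 - 13 - 12 - 8 - 3 - 2 - 6 - 11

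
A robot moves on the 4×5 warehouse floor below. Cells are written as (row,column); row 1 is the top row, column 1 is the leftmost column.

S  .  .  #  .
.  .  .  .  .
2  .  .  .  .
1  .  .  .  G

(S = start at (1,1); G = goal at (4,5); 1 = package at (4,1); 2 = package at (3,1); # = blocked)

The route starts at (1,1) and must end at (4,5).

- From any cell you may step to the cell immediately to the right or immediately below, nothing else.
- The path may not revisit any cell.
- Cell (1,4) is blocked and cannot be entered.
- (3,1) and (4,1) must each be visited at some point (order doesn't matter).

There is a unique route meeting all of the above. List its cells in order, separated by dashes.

Moves only go right or down, so the column and row indices never decrease.
Route from (1,1): 3× down (reaching (4,1)), 4× right (reaching (4,5)) — 7 moves in all.
Check: all required cells visited.

(1,1) - (2,1) - (3,1) - (4,1) - (4,2) - (4,3) - (4,4) - (4,5)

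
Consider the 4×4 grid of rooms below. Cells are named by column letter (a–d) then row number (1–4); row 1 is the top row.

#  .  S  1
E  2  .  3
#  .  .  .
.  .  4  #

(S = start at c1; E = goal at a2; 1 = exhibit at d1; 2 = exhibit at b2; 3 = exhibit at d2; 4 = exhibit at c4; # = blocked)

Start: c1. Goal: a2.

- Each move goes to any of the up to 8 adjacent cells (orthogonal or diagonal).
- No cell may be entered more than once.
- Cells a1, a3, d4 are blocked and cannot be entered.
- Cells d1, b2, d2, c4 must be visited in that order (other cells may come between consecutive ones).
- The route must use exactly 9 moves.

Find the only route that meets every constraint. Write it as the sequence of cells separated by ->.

c1 -> d1 -> c2 -> b2 -> c3 -> d2 -> d3 -> c4 -> b3 -> a2

The waypoints must appear in the order d1, b2, d2, c4, with no cell reused.
Route from c1: right to d1, down-left to c2, left to b2, down-right to c3, up-right to d2, down to d3, down-left to c4, 2× up-left (reaching a2) — 9 moves in all.
Check: order respected (1 at step 1, 2 at step 3, 3 at step 5, 4 at step 7); 9 moves as required.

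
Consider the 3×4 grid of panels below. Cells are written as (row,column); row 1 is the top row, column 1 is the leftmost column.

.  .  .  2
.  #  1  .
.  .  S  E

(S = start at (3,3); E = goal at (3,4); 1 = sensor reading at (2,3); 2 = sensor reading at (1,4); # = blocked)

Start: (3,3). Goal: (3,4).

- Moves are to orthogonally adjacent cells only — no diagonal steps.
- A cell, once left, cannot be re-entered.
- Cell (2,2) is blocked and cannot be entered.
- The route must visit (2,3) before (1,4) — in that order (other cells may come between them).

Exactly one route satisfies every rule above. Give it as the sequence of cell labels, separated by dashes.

(3,3) - (2,3) - (1,3) - (1,4) - (2,4) - (3,4)

The waypoints must appear in the order (2,3), (1,4), with no cell reused.
Route from (3,3): up 2 to (1,3), right 1 to (1,4), down 2 to (3,4) — 5 moves in all.
Check: order respected (1 at step 1, 2 at step 3).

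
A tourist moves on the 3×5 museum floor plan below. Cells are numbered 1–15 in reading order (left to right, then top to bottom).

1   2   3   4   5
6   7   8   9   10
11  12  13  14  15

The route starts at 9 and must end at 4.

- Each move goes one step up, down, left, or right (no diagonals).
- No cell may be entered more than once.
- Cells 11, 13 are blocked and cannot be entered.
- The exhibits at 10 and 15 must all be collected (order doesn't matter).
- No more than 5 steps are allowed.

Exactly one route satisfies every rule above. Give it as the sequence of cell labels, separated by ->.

9 -> 14 -> 15 -> 10 -> 5 -> 4

The 5-move cap with required stops at 10, 15 leaves no slack for detours.
Route from 9: down 1 to 14, right 1 to 15, up 2 to 5, left 1 to 4 — 5 moves in all.
Check: all required cells visited; 5 ≤ 5 moves.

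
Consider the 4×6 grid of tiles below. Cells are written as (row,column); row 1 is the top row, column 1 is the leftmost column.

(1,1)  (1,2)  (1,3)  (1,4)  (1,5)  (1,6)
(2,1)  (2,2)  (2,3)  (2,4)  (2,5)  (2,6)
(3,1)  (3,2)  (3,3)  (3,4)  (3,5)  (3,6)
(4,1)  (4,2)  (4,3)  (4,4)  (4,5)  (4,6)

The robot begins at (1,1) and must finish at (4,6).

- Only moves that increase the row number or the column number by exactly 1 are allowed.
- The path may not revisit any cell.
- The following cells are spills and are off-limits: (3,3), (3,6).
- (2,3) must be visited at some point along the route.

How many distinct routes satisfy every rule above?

9

A right/down-only route from (1,1) to (4,6) makes exactly 3 down-moves and 5 right-moves in some order.
With no other constraints that would be C(8,3) = 56 routes.
Split at (2,3) and multiply the segment counts (each segment already excludes blocked cells): (1,1)→(2,3): 3; (2,3)→(4,6): 3; product = 9.
That gives 9 routes.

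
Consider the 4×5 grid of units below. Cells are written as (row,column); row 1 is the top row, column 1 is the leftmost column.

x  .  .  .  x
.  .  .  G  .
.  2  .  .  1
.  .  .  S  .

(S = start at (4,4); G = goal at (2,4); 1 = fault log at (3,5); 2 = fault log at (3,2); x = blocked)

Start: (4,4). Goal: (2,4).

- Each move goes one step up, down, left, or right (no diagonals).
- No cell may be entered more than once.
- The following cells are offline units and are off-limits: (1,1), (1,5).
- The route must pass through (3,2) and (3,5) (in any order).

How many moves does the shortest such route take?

Any route passes through (3,2) and (3,5) in some order between (4,4) and (2,4). Summing Manhattan distances along each leg and taking the cheapest ordering ((4,4) → (3,5) → (3,2) → (2,4)) gives a lower bound of 2 + 3 + 3 = 8 moves.
A route of 8 moves achieves this: (4,4) → (4,3) → (4,2) → (3,2) → (3,3) → (3,4) → (3,5) → (2,5) → (2,4).
Since 8 matches the lower bound, it is optimal.

8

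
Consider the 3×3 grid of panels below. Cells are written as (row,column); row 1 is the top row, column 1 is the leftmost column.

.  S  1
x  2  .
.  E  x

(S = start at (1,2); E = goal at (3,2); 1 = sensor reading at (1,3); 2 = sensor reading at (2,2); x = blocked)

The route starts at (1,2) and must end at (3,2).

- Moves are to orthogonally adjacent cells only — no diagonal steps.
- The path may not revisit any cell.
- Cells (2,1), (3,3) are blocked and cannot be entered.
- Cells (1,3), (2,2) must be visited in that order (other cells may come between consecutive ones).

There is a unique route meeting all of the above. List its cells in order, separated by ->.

The waypoints must appear in the order (1,3), (2,2), with no cell reused.
Route from (1,2): right 1 to (1,3), down 1 to (2,3), left 1 to (2,2), down 1 to (3,2) — 4 moves in all.
Check: order respected (1 at step 1, 2 at step 3).

(1,2) -> (1,3) -> (2,3) -> (2,2) -> (3,2)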